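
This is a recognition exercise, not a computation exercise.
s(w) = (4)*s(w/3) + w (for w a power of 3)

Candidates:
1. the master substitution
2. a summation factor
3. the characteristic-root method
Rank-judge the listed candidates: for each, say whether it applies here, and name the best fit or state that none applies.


Technique: the master substitution — a divide-and-conquer shape: argument w/3, so change variables with w = 3^m and solve the linear version.
- the master substitution — applicable, and directly so.
- a summation factor: the recursion divides its index rather than shifting it — there is no previous-term chain for a summation factor to telescope.
- the characteristic-root method — a divided-index call is not the fixed-shift linear shape that characteristic roots solve.


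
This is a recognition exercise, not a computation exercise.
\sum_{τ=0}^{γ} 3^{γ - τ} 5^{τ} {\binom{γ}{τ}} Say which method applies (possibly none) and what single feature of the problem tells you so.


Best approach: the binomial theorem — {\binom{γ}{τ}} weighting matched powers of 5 and 3 is the expanded form of (5 + 3)^γ — fold it back up.


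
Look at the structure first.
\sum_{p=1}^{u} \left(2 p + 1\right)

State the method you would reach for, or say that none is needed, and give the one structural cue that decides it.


Diagnosis: no special technique — the summand is a plain polynomial in p (expanding first if it arrives factored); standard power-sum formulas evaluate it term by term.


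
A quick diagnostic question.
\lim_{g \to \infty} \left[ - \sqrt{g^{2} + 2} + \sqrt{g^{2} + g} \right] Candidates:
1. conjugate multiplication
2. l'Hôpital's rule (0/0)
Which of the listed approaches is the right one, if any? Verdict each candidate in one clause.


Technique: conjugate multiplication — the ∞ − ∞ radical form is the exact trigger for the conjugate maneuver.
- conjugate multiplication — yes — fits the structure here.
- l'Hôpital's rule (0/0): no quotient structure at all: the clash is ∞ minus ∞, which rationalizing converts into a tractable ratio.


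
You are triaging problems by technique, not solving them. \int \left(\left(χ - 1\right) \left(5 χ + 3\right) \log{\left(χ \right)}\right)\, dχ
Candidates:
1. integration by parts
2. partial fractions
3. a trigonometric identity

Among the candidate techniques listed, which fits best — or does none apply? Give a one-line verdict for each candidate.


Method: integration by parts — take \log{\left(χ \right)} as the piece to differentiate: what remains is a power-rule integral in disguise.
- integration by parts: yes — fits the structure here.
- partial fractions: there is no rational-function structure to decompose.
- a trigonometric identity — there is no trigonometric structure at all — the integrand carries no sine or cosine to rewrite.


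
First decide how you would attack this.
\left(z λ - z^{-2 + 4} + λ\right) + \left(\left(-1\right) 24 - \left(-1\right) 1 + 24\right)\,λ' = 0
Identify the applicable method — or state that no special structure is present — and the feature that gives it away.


Verdict: a linear integrating factor — the unknown enters only to the first power against a nonzero forcing term — the integrating-factor template applies directly.


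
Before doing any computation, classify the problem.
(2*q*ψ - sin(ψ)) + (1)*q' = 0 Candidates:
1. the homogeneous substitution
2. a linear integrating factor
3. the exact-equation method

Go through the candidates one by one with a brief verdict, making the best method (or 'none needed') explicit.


Best approach: a linear integrating factor — the unknown enters only to the first power against a nonzero forcing term — the integrating-factor template applies directly.
- the homogeneous substitution — the slope is not a function of the ratio of the variables alone.
- a linear integrating factor: yes — fits the structure here.
- the exact-equation method — the cross partial derivatives disagree, so no single potential exists.


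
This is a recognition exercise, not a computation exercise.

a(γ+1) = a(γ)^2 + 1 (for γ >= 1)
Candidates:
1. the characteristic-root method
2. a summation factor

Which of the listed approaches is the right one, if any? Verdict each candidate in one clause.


Best approach: no special technique — once the recursion is nonlinear, characteristic roots, master substitutions, and summation factors are all off the table.
- the characteristic-root method — nonlinearity rules out exponential-mode superposition from the start.
- a summation factor — the recursion is nonlinear — outside the first-order linear family a summation factor addresses.


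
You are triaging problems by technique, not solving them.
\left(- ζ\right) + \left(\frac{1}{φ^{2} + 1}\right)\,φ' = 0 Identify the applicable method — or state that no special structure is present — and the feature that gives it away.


Best approach: separation of variables — the slope splits multiplicatively: ζ carrying all ζ-dependence times φ^{2} + 1 carrying all φ-dependence — separate and integrate. The cross-partial test also passes here (vacuously, each side single-variable); the potential-function route would work, separation is simply more immediate.


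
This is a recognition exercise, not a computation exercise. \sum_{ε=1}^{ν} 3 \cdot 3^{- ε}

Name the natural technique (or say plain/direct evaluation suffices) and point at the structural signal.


Verdict: the geometric series formula — consecutive terms stand in a fixed index-free ratio — the geometric sum formula closes it.


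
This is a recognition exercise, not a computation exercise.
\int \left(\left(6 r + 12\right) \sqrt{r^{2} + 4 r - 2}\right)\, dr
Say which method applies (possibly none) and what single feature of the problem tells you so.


Diagnosis: u-substitution — gathered as a product, the integrand carries the factor 6 r + 12 — up to a constant, the derivative of the inner expression r^{2} + 4 r - 2 — so u = r^{2} + 4 r - 2 collapses the integral.


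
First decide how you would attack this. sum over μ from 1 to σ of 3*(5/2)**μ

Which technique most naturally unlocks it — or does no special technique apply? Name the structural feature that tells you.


Verdict: the geometric series formula — term-over-term division gives 5/2 every time — index-free ratio, geometric sum formula applies.


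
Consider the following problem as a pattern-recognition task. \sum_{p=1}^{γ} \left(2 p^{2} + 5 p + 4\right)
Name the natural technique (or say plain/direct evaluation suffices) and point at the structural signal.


Diagnosis: no special technique — no ratio, no shift structure, no binomial pattern: sum the constant-multiple powers of p with known formulas.


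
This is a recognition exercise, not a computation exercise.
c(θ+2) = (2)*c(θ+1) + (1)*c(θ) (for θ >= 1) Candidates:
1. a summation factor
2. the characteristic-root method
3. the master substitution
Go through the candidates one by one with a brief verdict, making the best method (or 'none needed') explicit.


Technique: the characteristic-root method — because shifting θ leaves the equation's coefficients unchanged, exponential trials reduce it to algebra.
- a summation factor: a summation factor telescopes one-step recursions; this one carries higher-order memory.
- the characteristic-root method: applicable, and directly so.
- the master substitution — the recursive argument is a shift of the index, not a fixed fraction of it.


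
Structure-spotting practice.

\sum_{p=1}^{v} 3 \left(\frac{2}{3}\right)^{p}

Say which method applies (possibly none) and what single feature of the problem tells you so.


Method: the geometric series formula — each summand is the previous one scaled by \frac{2}{3}; that constant multiplier is itself the geometric structure.


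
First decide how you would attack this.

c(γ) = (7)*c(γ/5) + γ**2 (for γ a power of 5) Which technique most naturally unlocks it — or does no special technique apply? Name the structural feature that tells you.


Technique: the master substitution — the index is divided (γ/5), not shifted — substitute γ = 5^m to straighten it into a shift recurrence.


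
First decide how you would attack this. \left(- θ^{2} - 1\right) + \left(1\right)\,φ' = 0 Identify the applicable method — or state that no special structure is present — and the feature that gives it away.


Verdict: no special technique — solved for the derivative, no φ appears — this is antidifferentiation in θ wearing ODE clothing.


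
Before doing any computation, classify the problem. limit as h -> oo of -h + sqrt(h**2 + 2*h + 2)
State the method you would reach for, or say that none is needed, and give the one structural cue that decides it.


Best approach: conjugate multiplication — divergence minus divergence hides a finite answer — expose it by pairing sqrt(h**2 + 2*h + 2) - h with its conjugate.


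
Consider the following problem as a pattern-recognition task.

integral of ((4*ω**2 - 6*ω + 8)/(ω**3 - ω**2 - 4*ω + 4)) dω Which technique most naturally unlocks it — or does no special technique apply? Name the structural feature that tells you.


Technique: partial fractions — the integrand is a proper rational function and its denominator ω**3 - ω**2 - 4*ω + 4 factors into distinct pieces, so it splits into simple fractions.


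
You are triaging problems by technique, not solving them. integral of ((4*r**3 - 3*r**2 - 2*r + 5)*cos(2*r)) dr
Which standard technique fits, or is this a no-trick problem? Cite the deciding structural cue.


Technique: integration by parts — a polynomial 4*r**3 - 3*r**2 - 2*r + 5 against the kernel cos(2*r) is the signature bounded-ladder case for integration by parts.


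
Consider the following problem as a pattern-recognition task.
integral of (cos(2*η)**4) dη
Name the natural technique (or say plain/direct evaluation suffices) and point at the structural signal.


Verdict: a trigonometric identity — cos(2*η)**4 is an even power — the power-reduction identity rewrites it into first-degree cosines.


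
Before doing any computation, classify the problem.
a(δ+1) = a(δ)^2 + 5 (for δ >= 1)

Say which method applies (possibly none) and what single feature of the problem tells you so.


Diagnosis: no special technique — nonlinear feedback in the recursion rules out every root- or factor-based technique.


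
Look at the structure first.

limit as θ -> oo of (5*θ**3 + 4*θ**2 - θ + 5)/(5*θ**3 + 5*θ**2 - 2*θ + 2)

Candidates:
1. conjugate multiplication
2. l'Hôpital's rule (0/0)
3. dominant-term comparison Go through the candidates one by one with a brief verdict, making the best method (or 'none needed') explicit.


Best approach: dominant-term comparison — growth-rate triage: the leading powers of θ decide the limit, everything else is noise.
- conjugate multiplication: there are no radicals in tension whose conjugate would simplify matters.
- l'Hôpital's rule (0/0): as a single quotient the expression runs to ∞/∞ at the limit point — an at-infinity form of the rule would apply, though the leading-growth comparison is the direct reading.
- dominant-term comparison — a fit — the right tool for this form.


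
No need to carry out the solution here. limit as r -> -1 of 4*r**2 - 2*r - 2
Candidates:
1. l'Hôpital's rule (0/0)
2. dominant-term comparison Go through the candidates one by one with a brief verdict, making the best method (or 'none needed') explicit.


Technique: no special technique — the function is continuous at -1; evaluation is itself the limit, no machinery required.
- l'Hôpital's rule (0/0) — substituting the point gives a finite value outright — there is no indeterminate clash to repair.
- dominant-term comparison — this is not a rational comparison of growth rates at infinity.


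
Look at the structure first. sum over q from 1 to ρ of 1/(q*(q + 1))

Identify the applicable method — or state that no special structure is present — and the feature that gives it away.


Diagnosis: telescoping — integer-spaced poles in 1/(q*(q + 1)) are the telescoping signature in disguise.


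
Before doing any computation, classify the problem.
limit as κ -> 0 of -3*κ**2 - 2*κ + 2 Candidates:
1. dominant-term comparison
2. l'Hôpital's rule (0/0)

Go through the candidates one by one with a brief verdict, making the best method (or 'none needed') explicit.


Best approach: no special technique — the expression is continuous at 0 — substitute and evaluate; no indeterminate form appears.
- dominant-term comparison — leading-power comparison does not apply to this form.
- l'Hôpital's rule (0/0): evaluation at the point is determinate, so the rule has nothing to repair.


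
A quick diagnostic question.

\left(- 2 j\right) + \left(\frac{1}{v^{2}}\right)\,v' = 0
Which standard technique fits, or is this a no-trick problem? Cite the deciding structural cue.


Best approach: separation of variables — all dependence on the two variables factors apart, the defining separable shape. One could also solve this as an exact equation; with each coefficient in its own variable, separating is the same work with fewer steps.


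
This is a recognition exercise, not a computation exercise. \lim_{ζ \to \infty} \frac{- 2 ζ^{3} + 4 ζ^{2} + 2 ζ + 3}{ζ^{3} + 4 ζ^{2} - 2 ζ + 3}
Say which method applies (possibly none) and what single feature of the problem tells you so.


Verdict: dominant-term comparison — at large ζ only the top-degree terms survive; compare the leading terms and the limit falls out. Viewed as a single quotient this is an ∞/∞ form — an at-infinity application of l'Hôpital's rule would also resolve it; comparing leading growth reads the answer without differentiating.


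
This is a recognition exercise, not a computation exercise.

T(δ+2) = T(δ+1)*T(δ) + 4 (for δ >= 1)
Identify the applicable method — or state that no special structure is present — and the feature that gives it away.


Verdict: no special technique — the recurrence is nonlinear in the sequence terms; no linear-recurrence method fits it as written — one iterates or studies it directly.


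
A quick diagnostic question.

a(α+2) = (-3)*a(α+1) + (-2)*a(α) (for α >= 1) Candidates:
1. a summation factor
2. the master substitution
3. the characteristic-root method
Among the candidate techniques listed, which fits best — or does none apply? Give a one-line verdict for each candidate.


Best approach: the characteristic-root method — fixed numeric weights on consecutive terms and no forcing term added: the root method in its home territory.
- a summation factor: the recurrence reaches back more than one step, outside the first-order family a summation factor normalizes.
- the master substitution — the recursive argument is a shift of the index, not a fixed fraction of it.
- the characteristic-root method — applicable, and directly so.


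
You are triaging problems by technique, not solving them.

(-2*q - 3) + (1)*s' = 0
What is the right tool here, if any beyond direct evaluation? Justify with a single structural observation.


Verdict: no special technique — solved for the derivative, no s appears — this is antidifferentiation in q wearing ODE clothing.


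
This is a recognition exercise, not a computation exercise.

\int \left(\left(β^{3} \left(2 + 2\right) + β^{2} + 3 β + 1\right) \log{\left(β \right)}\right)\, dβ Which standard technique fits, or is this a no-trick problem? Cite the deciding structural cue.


Best approach: integration by parts — take \log{\left(β \right)} as the piece to differentiate: what remains is a power-rule integral in disguise.


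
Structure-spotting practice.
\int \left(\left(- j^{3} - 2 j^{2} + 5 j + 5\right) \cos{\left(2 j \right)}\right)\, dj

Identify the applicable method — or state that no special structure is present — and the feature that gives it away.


Verdict: integration by parts — differentiate - j^{3} - 2 j^{2} + 5 j + 5, integrate \cos{\left(2 j \right)}: each pass lowers the polynomial degree, so parts terminates.


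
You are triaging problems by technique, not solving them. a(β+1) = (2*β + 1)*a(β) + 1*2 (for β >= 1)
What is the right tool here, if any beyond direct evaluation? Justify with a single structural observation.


Technique: a summation factor — because the multiplier 2*β + 1 is index-dependent, divide through by its running product and sum the resulting differences.


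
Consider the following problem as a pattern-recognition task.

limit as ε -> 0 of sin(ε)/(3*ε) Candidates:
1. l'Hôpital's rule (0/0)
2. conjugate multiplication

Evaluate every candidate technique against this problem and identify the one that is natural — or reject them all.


Diagnosis: l'Hôpital's rule (0/0) — both numerator and denominator vanish at 0: the genuine 0/0 indeterminate that l'Hôpital exists for. A first-order expansion at the point is an equally standard path; the rule packages it.
- l'Hôpital's rule (0/0) — applies; the problem has the shape this method handles.
- conjugate multiplication — the conjugate move applies to radical differences, which this is not.


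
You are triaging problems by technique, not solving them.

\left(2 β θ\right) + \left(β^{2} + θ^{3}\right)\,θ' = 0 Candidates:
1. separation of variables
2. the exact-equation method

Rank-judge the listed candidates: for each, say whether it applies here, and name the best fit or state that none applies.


Verdict: the exact-equation method — the mixed-partials test passes for 2 β θ and β^{2} + θ^{3}, so a potential function exists as presented.
- separation of variables: the two dependences do not factor apart.
- the exact-equation method: yes, a natural case for it.


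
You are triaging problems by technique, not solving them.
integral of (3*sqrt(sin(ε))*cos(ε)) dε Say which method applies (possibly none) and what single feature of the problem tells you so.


Best approach: u-substitution — collected, the integrand has one factor that is, up to a constant, the derivative of an inner expression the rest depends on — substitute for that inner expression.


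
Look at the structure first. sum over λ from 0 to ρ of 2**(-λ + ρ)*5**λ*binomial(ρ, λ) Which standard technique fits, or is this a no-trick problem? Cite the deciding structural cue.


Diagnosis: the binomial theorem — terms weighting binomial(ρ, λ) against matched powers of 5 and 2 reassemble into (5 + 2)^ρ by the binomial theorem.


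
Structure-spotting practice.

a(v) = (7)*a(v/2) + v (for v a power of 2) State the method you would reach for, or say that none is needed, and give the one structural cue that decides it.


Technique: the master substitution — the argument v/2 divides the index by 2; the standard v = 2^m substitution converts it to a constant-shift recurrence.


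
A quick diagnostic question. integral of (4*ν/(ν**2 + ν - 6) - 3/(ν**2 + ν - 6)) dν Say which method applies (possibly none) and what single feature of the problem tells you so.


Verdict: partial fractions — the bottom factors while the top stays lower-degree — split into simple fractions and integrate piece by piece.


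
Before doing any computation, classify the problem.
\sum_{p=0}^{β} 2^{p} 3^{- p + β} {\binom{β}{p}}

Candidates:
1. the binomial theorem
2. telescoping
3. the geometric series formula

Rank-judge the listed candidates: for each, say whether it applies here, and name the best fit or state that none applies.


Best approach: the binomial theorem — the binomial coefficients weight matched powers of 2 and 3, which is exactly the expansion of a binomial power.
- the binomial theorem — yes, a natural case for it.
- telescoping: as presented, consecutive terms share no shifted copy to cancel against — no rewrite is on display to change that.
- the geometric series formula — there is no constant term-to-term ratio.


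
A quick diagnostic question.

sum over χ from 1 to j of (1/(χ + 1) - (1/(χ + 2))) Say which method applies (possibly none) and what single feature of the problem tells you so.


Verdict: telescoping — each term adds 1/(χ + 1) and subtracts the same expression advanced one index; that subtracted piece cancels against the next term's added copy — only the boundary terms survive.


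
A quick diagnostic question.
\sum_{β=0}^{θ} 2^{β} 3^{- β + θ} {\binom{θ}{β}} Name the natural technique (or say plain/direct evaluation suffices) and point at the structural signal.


Best approach: the binomial theorem — the summand is term β of a binomial expansion in 2 and 3; the whole sum is a single power.


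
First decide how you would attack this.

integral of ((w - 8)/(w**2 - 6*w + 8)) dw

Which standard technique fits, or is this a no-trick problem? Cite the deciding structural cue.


Technique: partial fractions — w**2 - 6*w + 8 splits into linear pieces, so the quotient is a sum of simple fractions — decompose before integrating.


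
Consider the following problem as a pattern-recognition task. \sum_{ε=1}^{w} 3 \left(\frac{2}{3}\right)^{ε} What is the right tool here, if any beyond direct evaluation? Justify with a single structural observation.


Best approach: the geometric series formula — check a ratio of consecutive terms: it is \frac{2}{3}, independent of the index, so the geometric formula closes the sum.


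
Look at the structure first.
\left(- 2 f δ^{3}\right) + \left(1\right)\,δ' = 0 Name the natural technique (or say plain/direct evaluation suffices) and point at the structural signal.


Method: separation of variables — solved for the derivative, the right side splits multiplicatively into a function of each variable alone — divide and integrate each side.


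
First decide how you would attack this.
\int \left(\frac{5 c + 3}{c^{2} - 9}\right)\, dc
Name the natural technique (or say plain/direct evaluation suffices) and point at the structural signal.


Technique: partial fractions — with c^{2} - 9 factorable and the degree on top strictly smaller, simple-fraction decomposition is immediate.


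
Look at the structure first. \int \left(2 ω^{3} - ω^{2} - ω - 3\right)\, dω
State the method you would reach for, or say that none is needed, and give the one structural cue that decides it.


Technique: no special technique — scan for structure and find none: constant multiples of powers of ω, integrate directly.


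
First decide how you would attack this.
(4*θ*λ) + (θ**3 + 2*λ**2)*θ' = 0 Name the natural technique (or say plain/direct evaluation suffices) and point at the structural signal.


Best approach: the exact-equation method — the compatibility test passes: the θ-derivative of 4*θ*λ matches the λ-derivative of θ**3 + 2*λ**2, so integrate a potential.


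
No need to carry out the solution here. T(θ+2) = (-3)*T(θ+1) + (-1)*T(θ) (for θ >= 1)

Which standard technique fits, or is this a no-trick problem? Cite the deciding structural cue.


Method: the characteristic-root method — no index-dependence in the weights and nothing inhomogeneous: classic characteristic-equation setup.


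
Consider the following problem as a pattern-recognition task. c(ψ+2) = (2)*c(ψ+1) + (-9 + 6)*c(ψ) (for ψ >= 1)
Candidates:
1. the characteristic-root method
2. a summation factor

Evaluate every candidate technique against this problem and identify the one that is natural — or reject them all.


Diagnosis: the characteristic-root method — because shifting ψ leaves the equation's coefficients unchanged, exponential trials reduce it to algebra.
- the characteristic-root method: applies; the problem has the shape this method handles.
- a summation factor: a summation factor telescopes one-step recursions; this one carries higher-order memory.


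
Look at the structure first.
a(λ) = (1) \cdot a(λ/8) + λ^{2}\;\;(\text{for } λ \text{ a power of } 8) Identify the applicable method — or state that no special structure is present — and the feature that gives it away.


Best approach: the master substitution — treat m = log base 8 of λ as the new clock: one recursion step advances m by one while λ scales by 8.


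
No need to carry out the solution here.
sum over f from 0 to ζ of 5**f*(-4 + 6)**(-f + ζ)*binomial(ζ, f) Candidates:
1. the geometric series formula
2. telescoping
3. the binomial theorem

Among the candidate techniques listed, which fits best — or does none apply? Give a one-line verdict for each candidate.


Best approach: the binomial theorem — terms weighting binomial(ζ, f) against matched powers of 5 and (-4 + 6) reassemble into (5 + (-4 + 6))^ζ by the binomial theorem.
- the geometric series formula — dividing successive terms gives an index-dependent quantity, not a constant.
- telescoping — the summand is not presented as a shifted difference — a telescoping rewrite may exist, but the displayed structure does not offer one.
- the binomial theorem: yes — fits the structure here.


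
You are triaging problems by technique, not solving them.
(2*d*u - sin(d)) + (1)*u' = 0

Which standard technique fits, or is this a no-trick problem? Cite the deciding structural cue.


Verdict: a linear integrating factor — linear in the unknown with genuine forcing: multiply through by the exponential of the integrated coefficient and the left side closes into one derivative.


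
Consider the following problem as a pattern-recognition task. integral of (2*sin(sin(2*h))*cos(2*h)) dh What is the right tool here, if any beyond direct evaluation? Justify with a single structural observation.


Diagnosis: u-substitution — collected, the integrand has one factor that is, up to a constant, the derivative of an inner expression the rest depends on — substitute for that inner expression.


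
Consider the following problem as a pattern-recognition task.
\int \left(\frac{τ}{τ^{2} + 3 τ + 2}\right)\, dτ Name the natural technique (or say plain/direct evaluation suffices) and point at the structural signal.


Method: partial fractions — a proper rational integrand whose denominator splits into simpler factors — decompose into partial fractions first.


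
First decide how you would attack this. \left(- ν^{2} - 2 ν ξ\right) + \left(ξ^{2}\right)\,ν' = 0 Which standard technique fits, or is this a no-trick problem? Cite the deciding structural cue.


Technique: the homogeneous substitution — the slope's numerator and denominator have matching total degree, so it depends only on ν/ξ and the ratio substitution collapses it. Rearranged, this also fits the Bernoulli template directly; the homogeneous substitution reads the structure without the rearrangement.


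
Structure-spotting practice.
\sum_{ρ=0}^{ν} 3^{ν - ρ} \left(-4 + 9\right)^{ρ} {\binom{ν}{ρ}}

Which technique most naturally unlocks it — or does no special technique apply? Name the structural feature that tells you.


Best approach: the binomial theorem — the summand is term ρ of a binomial expansion in (-4 + 9) and 3; the whole sum is a single power.


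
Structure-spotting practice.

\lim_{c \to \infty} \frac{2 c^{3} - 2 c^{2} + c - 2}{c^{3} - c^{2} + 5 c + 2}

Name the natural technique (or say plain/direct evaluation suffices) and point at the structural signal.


Diagnosis: dominant-term comparison — divide through by the highest power of c; every lower-order term dies and the dominant terms decide the limit. As a single quotient, the ∞/∞ shape would yield to repeated differentiation as well — the growth comparison gets there in one look.


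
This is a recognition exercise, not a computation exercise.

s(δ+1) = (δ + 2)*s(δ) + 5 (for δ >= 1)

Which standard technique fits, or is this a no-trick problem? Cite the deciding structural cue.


Best approach: a summation factor — with the index-dependent coefficient δ + 2, dividing by the cumulative product turns the left side into a pure difference.


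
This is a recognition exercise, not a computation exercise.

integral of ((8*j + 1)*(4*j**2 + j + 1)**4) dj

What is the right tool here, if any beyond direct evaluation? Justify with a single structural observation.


Best approach: u-substitution — read it as f(4*j**2 + j + 1) times a constant multiple of d(4*j**2 + j + 1): one substitution, u = 4*j**2 + j + 1, finishes it. Brute-force expansion works too — the substitution sees the structure instead of grinding through terms.


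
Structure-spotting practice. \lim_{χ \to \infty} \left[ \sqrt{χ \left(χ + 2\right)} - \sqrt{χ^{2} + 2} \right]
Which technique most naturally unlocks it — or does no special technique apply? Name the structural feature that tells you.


Method: conjugate multiplication — two divergent pieces with a minus sign between them and a radical in the mix: rationalize \sqrt{χ \left(χ + 2\right)} - \sqrt{χ^{2} + 2} before any limit law applies.


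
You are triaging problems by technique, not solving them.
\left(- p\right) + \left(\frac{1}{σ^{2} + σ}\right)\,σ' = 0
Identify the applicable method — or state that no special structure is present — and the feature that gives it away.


Diagnosis: separation of variables — the derivative equals a pure function of p (namely p) times a pure function of σ (namely σ^{2} + σ); divide and integrate each side. A Bernoulli rewrite would carry it as the equation stands — separating the variables needs no rearrangement either.


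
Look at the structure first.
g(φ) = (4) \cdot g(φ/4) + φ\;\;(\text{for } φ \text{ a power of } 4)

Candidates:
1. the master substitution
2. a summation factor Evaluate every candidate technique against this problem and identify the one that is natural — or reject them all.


Method: the master substitution — the argument shrinks by the factor 4, so measure the index on a logarithmic scale and the recursion becomes a shift.
- the master substitution: a fit — the right tool for this form.
- a summation factor — a divided-index call is outside the fixed-shift first-order family a summation factor normalizes.


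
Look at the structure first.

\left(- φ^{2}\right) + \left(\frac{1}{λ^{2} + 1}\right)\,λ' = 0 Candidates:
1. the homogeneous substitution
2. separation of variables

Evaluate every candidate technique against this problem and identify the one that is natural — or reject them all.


Method: separation of variables — separating collects all λ-dependence with the derivative and leaves all φ-dependence opposite: variables separate.
- the homogeneous substitution: the ratio substitution does not collapse this equation.
- separation of variables: yes — fits the structure here.


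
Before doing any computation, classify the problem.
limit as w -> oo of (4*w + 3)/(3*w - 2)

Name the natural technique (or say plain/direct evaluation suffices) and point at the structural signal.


Method: dominant-term comparison — divide through by the highest power of w; every lower-order term dies and the dominant terms decide the limit. As a single quotient, the ∞/∞ shape would yield to repeated differentiation as well — the growth comparison gets there in one look.


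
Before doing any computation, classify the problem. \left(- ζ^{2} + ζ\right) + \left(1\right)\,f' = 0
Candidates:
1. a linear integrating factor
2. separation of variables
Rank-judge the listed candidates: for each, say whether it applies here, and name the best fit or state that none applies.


Method: no special technique — solved for the derivative, no f appears — this is antidifferentiation in ζ wearing ODE clothing.
- a linear integrating factor — with the unknown absent the integrating factor is a formality; direct integration is the working structure.
- separation of variables — any separation here is vacuous (nothing depends on the unknown); direct integration is the honest label.


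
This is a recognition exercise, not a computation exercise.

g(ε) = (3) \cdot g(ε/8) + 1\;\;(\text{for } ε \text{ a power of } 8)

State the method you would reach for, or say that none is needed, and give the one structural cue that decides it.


Best approach: the master substitution — treat m = log base 8 of ε as the new clock: one recursion step advances m by one while ε scales by 8.


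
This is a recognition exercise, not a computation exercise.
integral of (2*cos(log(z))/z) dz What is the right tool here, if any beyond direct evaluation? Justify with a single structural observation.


Diagnosis: u-substitution — collected, the integrand has one factor that is, up to a constant, the derivative of an inner expression the rest depends on — substitute for that inner expression.


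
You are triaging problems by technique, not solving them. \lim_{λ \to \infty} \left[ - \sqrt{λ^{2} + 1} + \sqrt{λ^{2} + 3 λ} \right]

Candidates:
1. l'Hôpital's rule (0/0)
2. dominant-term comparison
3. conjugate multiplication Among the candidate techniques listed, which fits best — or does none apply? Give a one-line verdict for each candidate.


Verdict: conjugate multiplication — an infinity-minus-infinity difference with a surviving radical — multiply by the conjugate to cancel the divergence.
- l'Hôpital's rule (0/0): the expression is a difference driving to ∞ − ∞, not a 0/0 quotient — there is no ratio for the rule to differentiate.
- dominant-term comparison: no dominant-degree comparison decides it.
- conjugate multiplication: yes — fits the structure here.


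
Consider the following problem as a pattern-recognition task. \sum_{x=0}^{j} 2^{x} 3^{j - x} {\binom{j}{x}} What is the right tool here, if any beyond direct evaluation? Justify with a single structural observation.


Diagnosis: the binomial theorem — {\binom{j}{x}} weighting matched powers of 2 and 3 is the expanded form of (2 + 3)^j — fold it back up.


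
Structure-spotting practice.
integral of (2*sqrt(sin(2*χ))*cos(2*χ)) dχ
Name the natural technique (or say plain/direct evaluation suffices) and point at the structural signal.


Technique: u-substitution — the only nontrivial dependence routes through sin(2*χ), whose derivative supplies the leftover factor up to a constant multiple — u = sin(2*χ) flattens it.


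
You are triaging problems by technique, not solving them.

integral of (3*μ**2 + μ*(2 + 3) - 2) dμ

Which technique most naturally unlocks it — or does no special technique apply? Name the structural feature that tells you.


Method: no special technique — scan for structure and find none: constant multiples of powers of μ, integrate directly.


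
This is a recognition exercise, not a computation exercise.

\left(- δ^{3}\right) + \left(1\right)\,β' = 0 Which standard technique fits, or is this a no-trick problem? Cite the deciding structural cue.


Method: no special technique — solved for the derivative, no β appears — this is antidifferentiation in δ wearing ODE clothing.


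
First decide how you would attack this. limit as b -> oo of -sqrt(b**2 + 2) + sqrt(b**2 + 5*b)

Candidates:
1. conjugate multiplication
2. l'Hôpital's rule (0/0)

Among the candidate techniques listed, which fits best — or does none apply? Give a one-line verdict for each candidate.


Technique: conjugate multiplication — two divergent pieces with a minus sign between them and a radical in the mix: rationalize sqrt(b**2 + 5*b) - sqrt(b**2 + 2) before any limit law applies.
- conjugate multiplication: yes — fits the structure here.
- l'Hôpital's rule (0/0): no quotient structure at all: the clash is ∞ minus ∞, which rationalizing converts into a tractable ratio.


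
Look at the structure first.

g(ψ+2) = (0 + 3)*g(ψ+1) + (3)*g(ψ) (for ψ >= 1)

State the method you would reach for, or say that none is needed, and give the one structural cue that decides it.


Method: the characteristic-root method — because shifting ψ leaves the equation's coefficients unchanged, exponential trials reduce it to algebra.


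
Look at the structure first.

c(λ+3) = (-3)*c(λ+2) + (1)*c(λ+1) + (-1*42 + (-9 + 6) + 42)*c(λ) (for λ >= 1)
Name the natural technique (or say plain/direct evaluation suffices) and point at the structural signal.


Verdict: the characteristic-root method — fixed numeric weights on consecutive terms and no forcing term added: the root method in its home territory.


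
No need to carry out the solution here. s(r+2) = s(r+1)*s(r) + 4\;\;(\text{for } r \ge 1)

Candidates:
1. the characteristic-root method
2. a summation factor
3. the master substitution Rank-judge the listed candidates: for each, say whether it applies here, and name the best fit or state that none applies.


Best approach: no special technique — the map from one term to the next is curved, not linear, so linear closed-form machinery does not attach.
- the characteristic-root method — the recursion is nonlinear in the sequence values, so no linear-modes ansatz applies.
- a summation factor — no summation factor applies — the rule is not linear in the sequence values.
- the master substitution: no fixed divisor shrinks the index between calls.


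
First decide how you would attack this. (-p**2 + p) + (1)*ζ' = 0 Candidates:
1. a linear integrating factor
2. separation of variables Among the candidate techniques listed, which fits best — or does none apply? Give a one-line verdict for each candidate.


Method: no special technique — the slope is a function of p alone, so integrate both sides directly.
- a linear integrating factor — the linear template holds only trivially here (the unknown is absent, so the coefficient is zero) — the method is not the natural label.
- separation of variables — separation is only trivially available — with the unknown absent from the slope this is a direct integration, not a separation problem.


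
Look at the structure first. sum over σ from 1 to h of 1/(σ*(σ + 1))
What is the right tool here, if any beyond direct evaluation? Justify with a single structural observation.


Verdict: telescoping — 1/(σ*(σ + 1)) is a collapsed telescope: expand it into simple fractions to see the cancellation.


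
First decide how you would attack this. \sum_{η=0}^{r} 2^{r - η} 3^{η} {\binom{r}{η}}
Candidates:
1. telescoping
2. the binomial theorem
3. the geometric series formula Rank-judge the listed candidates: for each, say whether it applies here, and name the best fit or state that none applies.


Method: the binomial theorem — {\binom{r}{η}} weighting matched powers of 3 and 2 is the expanded form of (3 + 2)^r — fold it back up.
- telescoping — computed from the summand as displayed, the partial sums build up without the pairwise collapse telescoping exploits.
- the binomial theorem: applies; the problem has the shape this method handles.
- the geometric series formula — the ratio of consecutive terms depends on the index.


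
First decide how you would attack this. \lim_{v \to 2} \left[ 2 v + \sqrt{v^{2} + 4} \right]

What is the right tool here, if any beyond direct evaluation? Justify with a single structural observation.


Method: no special technique — nothing blocks direct substitution at 2: plug in and finish.


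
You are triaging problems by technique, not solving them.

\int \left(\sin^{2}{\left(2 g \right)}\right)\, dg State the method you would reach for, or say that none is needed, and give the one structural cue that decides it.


Verdict: a trigonometric identity — the even trigonometric power \sin^{2}{\left(2 g \right)} reduces by a double-angle identity before any integration is attempted.


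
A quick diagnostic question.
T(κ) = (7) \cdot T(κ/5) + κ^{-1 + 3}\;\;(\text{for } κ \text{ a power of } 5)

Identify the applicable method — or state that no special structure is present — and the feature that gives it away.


Best approach: the master substitution — the argument contracts 5-fold per step: reindex κ exponentially and solve the linear recurrence in the new index.
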